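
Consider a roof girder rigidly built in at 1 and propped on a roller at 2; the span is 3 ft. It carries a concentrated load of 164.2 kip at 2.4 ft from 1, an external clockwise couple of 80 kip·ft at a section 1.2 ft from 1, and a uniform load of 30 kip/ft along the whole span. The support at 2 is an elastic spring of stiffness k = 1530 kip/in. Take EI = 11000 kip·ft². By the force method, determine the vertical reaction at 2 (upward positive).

R_2 = 164 kip

Remove the prop at 2; the released (primary) structure is a cantilever built in at 1.
Primary-structure tip deflection at 2 by superposition:
  point load 164.2 at a = 2.4: Pa²(3L − a)/(6EI) = 1040/EI
  clockwise couple 80 at a = 1.2: M₀a(2L − a)/(2EI) = 230.4/EI
  UDL 30: wL⁴/(8EI) = 303.8/EI
  δ_0 = 1575/EI
Tip deflection under a unit load at 2: L³/(3EI) = 9/EI.
With EI = 11000 kip·ft²: δ_0 = 0.14314 ft and δ_{22} = 0.000818 ft/kip.
Compatibility — the spring shortens by R_2/k under the reaction it provides: δ_0 − R_2·δ_{22} = R_2/k. With 1/k = 1/(1530×12) ft/kip = 0.000054 ft/kip, R_2 = δ_0 / (δ_{22} + 1/k) = 0.14314 / (0.000818 + 0.000054) = 164 kip.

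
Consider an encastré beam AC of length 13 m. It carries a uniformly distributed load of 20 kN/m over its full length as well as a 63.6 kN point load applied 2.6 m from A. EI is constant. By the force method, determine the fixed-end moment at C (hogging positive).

M_C = 308.1 kN·m

Release both end moments; the primary structure is a simply-supported span AC with redundants M_A and M_C.
On the primary (simply-supported) span, the end slopes from the loading are:
  at A: UDL 20: wL³/(24EI) = 1831/EI
  at C: UDL 20: wL³/(24EI) = 1831/EI
  at A: point load 63.6 at a = 2.6: Pab(L + b)/(6LEI) = 515.9/EI
  at C: point load 63.6 at a = 2.6: Pab(L + a)/(6LEI) = 343.9/EI
  θ_A0 = 2347/EI,  θ_C0 = 2175/EI
Flexibility coefficients: a unit moment at one end gives L/(3EI) there and L/(6EI) at the far end, so f₁₁ = f₂₂ = 4.333/EI and f₁₂ = f₂₁ = 2.167/EI.
Compatibility — zero rotation at each built-in end:
  4.333 M_A + 2.167 M_C = 2347
  2.167 M_A + 4.333 M_C = 2175
Solving the pair gives M_A = 387.5 kN·m and M_C = 308.1 kN·m (hogging).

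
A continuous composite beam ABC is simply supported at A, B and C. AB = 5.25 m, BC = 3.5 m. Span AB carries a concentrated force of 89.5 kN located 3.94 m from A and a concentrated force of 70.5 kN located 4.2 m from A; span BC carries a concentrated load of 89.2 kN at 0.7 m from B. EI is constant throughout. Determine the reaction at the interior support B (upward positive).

R_B = 240.7 kN

Take M_B as the redundant. Released structure: two simple spans AB and BC with a hinge at B.
End slopes at the hinge B, treating each span as simply supported:
  span AB: point load 89.5 at a = 3.94: Pab(L + a)/(6LEI) = 134.8/EI
  span AB: point load 70.5 at a = 4.2: Pab(L + a)/(6LEI) = 93.27/EI
  span BC: point load 89.2 at a = 0.7: Pab(L + b)/(6LEI) = 52.45/EI
  relative rotation θ_0 = (228 + 52.45)/EI = 280.5/EI
A unit hogging moment at B produces rotation L₁/(3EI) + L₂/(3EI) = 2.917/EI.
Slope continuity at B: θ_0 = M_B·2.917/EI, so M_B = 280.5/2.917 = 96.17 kN·m (hogging).
Span AB, ΣM about A with M_B applied at B: R_B^{AB}·5.25 = 648.7 + 96.17, so R_B^{AB} = 141.9 kN and R_A = 160 − 141.9 = 18.11 kN.
Span BC, ΣM about C: R_B^{BC}·3.5 = 249.8 + 96.17, so R_B^{BC} = 98.84 kN and R_C = 89.2 − 98.84 = -9.637 kN.
R_B = 141.9 + 98.84 = 240.7 kN.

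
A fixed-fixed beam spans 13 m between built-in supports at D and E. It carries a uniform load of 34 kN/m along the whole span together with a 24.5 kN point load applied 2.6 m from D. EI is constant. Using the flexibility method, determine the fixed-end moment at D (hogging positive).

Release both end moments; the primary structure is a simply-supported span DE with redundants M_D and M_E.
On the primary (simply-supported) span, the end slopes from the loading are:
  at D: UDL 34: wL³/(24EI) = 3112/EI
  at E: UDL 34: wL³/(24EI) = 3112/EI
  at D: point load 24.5 at a = 2.6: Pab(L + b)/(6LEI) = 198.7/EI
  at E: point load 24.5 at a = 2.6: Pab(L + a)/(6LEI) = 132.5/EI
  θ_D0 = 3311/EI,  θ_E0 = 3245/EI
Flexibility coefficients: a unit moment at one end gives L/(3EI) there and L/(6EI) at the far end, so f₁₁ = f₂₂ = 4.333/EI and f₁₂ = f₂₁ = 2.167/EI.
Compatibility — zero rotation at each built-in end:
  4.333 M_D + 2.167 M_E = 3311
  2.167 M_D + 4.333 M_E = 3245
Solving the pair gives M_D = 519.6 kN·m and M_E = 489 kN·m (hogging).

M_D = 519.6 kN·m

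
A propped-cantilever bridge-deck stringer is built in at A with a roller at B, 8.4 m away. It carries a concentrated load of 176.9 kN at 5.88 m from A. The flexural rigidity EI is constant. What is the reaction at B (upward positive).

Take the reaction at B as the redundant and release it; the primary structure is a cantilever fixed at A.
Downward deflection at the released point B due to the loads:
  point load 176.9 at a = 5.88: Pa²(3L − a)/(6EI) = 19694/EI
Flexibility coefficient — unit upward force at B: δ_{BB} = L³/(3EI) = 197.6/EI.
The prop prevents deflection at B: R_B = δ_0/δ_{BB} = 19694/197.6 = 99.68 kN.

R_B = 99.68 kN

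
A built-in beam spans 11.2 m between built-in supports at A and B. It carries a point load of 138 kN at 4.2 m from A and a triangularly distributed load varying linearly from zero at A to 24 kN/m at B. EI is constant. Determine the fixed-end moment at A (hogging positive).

Take the two fixed-end moments M_A, M_B as redundants; the released structure is the simple span AB.
Simple-span end rotations at A and B under the given loads:
  at A: point load 138 at a = 4.2: Pab(L + b)/(6LEI) = 1099/EI
  at B: point load 138 at a = 4.2: Pab(L + a)/(6LEI) = 929.8/EI
  at A: triangular load, peak 24: 7w₀L³/(360EI) = 655.6/EI
  at B: triangular load, peak 24: w₀L³/(45EI) = 749.3/EI
  θ_A0 = 1754/EI,  θ_B0 = 1679/EI
Flexibility coefficients: a unit moment at one end gives L/(3EI) there and L/(6EI) at the far end, so f₁₁ = f₂₂ = 3.733/EI and f₁₂ = f₂₁ = 1.867/EI.
Compatibility — zero rotation at each built-in end:
  3.733 M_A + 1.867 M_B = 1754
  1.867 M_A + 3.733 M_B = 1679
Solving the pair gives M_A = 326.8 kN·m and M_B = 286.4 kN·m (hogging).

M_A = 326.8 kN·m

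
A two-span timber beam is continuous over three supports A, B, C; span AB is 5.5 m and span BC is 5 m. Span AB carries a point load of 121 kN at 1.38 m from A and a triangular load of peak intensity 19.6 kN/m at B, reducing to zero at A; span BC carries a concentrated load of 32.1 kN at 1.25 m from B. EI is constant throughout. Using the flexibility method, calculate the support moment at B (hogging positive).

M_B = 74.22 kN·m

Take M_B as the redundant. Released structure: two simple spans AB and BC with a hinge at B.
Rotations at B on the released spans (each span's end-slope, ×1/EI):
  span AB: point load 121 at a = 1.38: Pab(L + a)/(6LEI) = 143.4/EI
  span AB: triangular load, peak 19.6: w₀L³/(45EI) = 72.47/EI
  span BC: point load 32.1 at a = 1.25: Pab(L + b)/(6LEI) = 43.89/EI
  relative rotation θ_0 = (215.9 + 43.89)/EI = 259.8/EI
A unit hogging moment at B produces rotation L₁/(3EI) + L₂/(3EI) = 3.5/EI.
Slope continuity at B: θ_0 = M_B·3.5/EI, so M_B = 259.8/3.5 = 74.22 kN·m (hogging).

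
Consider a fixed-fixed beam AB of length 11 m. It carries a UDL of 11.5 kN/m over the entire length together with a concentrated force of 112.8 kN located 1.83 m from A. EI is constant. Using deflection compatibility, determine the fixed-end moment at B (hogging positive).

M_B = 144.6 kN·m

Release both end moments; the primary structure is a simply-supported span AB with redundants M_A and M_B.
On the primary (simply-supported) span, the end slopes from the loading are:
  at A: UDL 11.5: wL³/(24EI) = 637.8/EI
  at B: UDL 11.5: wL³/(24EI) = 637.8/EI
  at A: point load 112.8 at a = 1.83: Pab(L + b)/(6LEI) = 578.5/EI
  at B: point load 112.8 at a = 1.83: Pab(L + a)/(6LEI) = 368/EI
  θ_A0 = 1216/EI,  θ_B0 = 1006/EI
Flexibility coefficients: a unit moment at one end gives L/(3EI) there and L/(6EI) at the far end, so f₁₁ = f₂₂ = 3.667/EI and f₁₂ = f₂₁ = 1.833/EI.
Compatibility — zero rotation at each built-in end:
  3.667 M_A + 1.833 M_B = 1216
  1.833 M_A + 3.667 M_B = 1006
Solving the pair gives M_A = 259.4 kN·m and M_B = 144.6 kN·m (hogging).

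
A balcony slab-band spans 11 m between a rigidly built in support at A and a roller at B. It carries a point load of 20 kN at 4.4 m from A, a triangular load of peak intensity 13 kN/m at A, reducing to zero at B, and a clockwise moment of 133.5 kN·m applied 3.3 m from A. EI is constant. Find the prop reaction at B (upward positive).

R_B = 27.74 kN

Release the roller at B. Primary structure: cantilever fixed at A.
Deflection at B on the released cantilever, summing each load's contribution:
  point load 20 at a = 4.4: Pa²(3L − a)/(6EI) = 1846/EI
  triangular load, peak 13 at the fixed end: w₀L⁴/(30EI) = 6344/EI
  clockwise couple 133.5 at a = 3.3: M₀a(2L − a)/(2EI) = 4119/EI
  δ_0 = 12309/EI
Tip deflection under a unit load at B: L³/(3EI) = 443.7/EI.
Compatibility at B: δ_0 − R_B·δ_{BB} = 0, so R_B = 12309/443.7 = 27.74 kN.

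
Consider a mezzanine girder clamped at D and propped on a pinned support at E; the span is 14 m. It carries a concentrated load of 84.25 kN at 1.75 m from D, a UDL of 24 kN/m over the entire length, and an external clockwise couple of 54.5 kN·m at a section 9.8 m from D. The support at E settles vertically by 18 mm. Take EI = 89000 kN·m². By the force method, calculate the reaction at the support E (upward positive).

R_E = 131.5 kN

Remove the prop at E; the released (primary) structure is a cantilever built in at D.
Downward deflection at the released point E due to the loads:
  point load 84.25 at a = 1.75: Pa²(3L − a)/(6EI) = 1731/EI
  UDL 24: wL⁴/(8EI) = 115248/EI
  clockwise couple 54.5 at a = 9.8: M₀a(2L − a)/(2EI) = 4860/EI
  δ_0 = 121839/EI
Flexibility coefficient — unit upward force at E: δ_{EE} = L³/(3EI) = 914.7/EI.
With EI = 89000 kN·m²: δ_0 = 1.369 m and δ_{EE} = 0.010277 m/kN.
Compatibility — the beam at E must follow the support down by 0.018 m: δ_0 − R_E·δ_{EE} = 0.018, so R_E = (1.369 − 0.018)/0.010277 = 131.5 kN.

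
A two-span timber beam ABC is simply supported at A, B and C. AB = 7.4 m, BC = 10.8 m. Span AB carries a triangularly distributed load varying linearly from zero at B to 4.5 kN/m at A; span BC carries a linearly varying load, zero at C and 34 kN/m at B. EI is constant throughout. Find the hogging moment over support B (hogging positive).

M_B = 162.7 kN·m

Insert a hinge at B; M_B is the redundant, and each span becomes simply supported.
Rotations at B on the released spans (each span's end-slope, ×1/EI):
  span AB: triangular load, peak 4.5: 7w₀L³/(360EI) = 35.46/EI
  span BC: triangular load, peak 34: w₀L³/(45EI) = 951.8/EI
  relative rotation θ_0 = (35.46 + 951.8)/EI = 987.2/EI
A unit hogging moment at B produces rotation L₁/(3EI) + L₂/(3EI) = 6.067/EI.
Compatibility: M_B·(L₁+L₂)/(3EI) = θ_0, giving M_B = 162.7 kN·m (hogging).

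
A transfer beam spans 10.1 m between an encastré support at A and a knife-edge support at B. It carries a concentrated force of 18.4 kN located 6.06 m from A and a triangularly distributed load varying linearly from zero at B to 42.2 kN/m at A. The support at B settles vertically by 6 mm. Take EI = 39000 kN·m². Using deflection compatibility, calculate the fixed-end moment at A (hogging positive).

M_A = 325.1 kN·m

Choose R_B as the redundant. The primary structure is the cantilever fixed at A.
Deflection at B on the released cantilever, summing each load's contribution:
  point load 18.4 at a = 6.06: Pa²(3L − a)/(6EI) = 2730/EI
  triangular load, peak 42.2 at the fixed end: w₀L⁴/(30EI) = 14638/EI
  δ_0 = 17368/EI
Flexibility coefficient — unit upward force at B: δ_{BB} = L³/(3EI) = 343.4/EI.
With EI = 39000 kN·m²: δ_0 = 0.44533 m and δ_{BB} = 0.008806 m/kN.
Compatibility — the beam at B must follow the support down by 0.006 m: δ_0 − R_B·δ_{BB} = 0.006, so R_B = (0.44533 − 0.006)/0.008806 = 49.89 kN.
Moment equilibrium about A: M_A = Σ(load moments about A) − R_B·L = 829 − 49.89×10.1 = 325.1 kN·m.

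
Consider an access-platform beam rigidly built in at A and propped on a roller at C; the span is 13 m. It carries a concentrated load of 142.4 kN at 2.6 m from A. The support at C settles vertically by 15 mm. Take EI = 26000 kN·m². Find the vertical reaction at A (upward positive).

Release the roller at C. Primary structure: cantilever fixed at A.
Deflection at C on the released cantilever, summing each load's contribution:
  point load 142.4 at a = 2.6: Pa²(3L − a)/(6EI) = 5840/EI
Tip deflection under a unit load at C: L³/(3EI) = 732.3/EI.
With EI = 26000 kN·m²: δ_0 = 0.22461 m and δ_{CC} = 0.028167 m/kN.
Compatibility — the beam at C must follow the support down by 0.015 m: δ_0 − R_C·δ_{CC} = 0.015, so R_C = (0.22461 − 0.015)/0.028167 = 7.442 kN.
Vertical equilibrium: R_A = ΣP − R_C = 142.4 − 7.442 = 135 kN.

R_A = 135 kN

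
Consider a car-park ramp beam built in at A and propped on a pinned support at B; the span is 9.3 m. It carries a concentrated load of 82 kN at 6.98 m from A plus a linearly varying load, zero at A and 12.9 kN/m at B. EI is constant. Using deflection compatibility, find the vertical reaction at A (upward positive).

Take the reaction at B as the redundant and release it; the primary structure is a cantilever fixed at A.
Downward deflection at the released point B due to the loads:
  point load 82 at a = 6.98: Pa²(3L − a)/(6EI) = 13929/EI
  triangular load, peak 12.9 at the free end: 11w₀L⁴/(120EI) = 8846/EI
  δ_0 = 22775/EI
Tip deflection under a unit load at B: L³/(3EI) = 268.1/EI.
Compatibility at B: δ_0 − R_B·δ_{BB} = 0, so R_B = 22775/268.1 = 84.94 kN.
Vertical equilibrium: R_A = ΣP − R_B = 142 − 84.94 = 57.04 kN.

R_A = 57.04 kN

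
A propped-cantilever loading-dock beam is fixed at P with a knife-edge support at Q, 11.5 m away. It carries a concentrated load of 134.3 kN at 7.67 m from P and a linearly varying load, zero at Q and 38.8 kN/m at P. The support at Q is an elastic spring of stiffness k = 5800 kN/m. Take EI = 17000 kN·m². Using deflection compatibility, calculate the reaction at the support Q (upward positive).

Take the reaction at Q as the redundant and release it; the primary structure is a cantilever fixed at P.
Primary-structure tip deflection at Q by superposition:
  point load 134.3 at a = 7.67: Pa²(3L − a)/(6EI) = 35329/EI
  triangular load, peak 38.8 at the fixed end: w₀L⁴/(30EI) = 22620/EI
  δ_0 = 57950/EI
Tip deflection under a unit load at Q: L³/(3EI) = 507/EI.
With EI = 17000 kN·m²: δ_0 = 3.4088 m and δ_{QQ} = 0.029821 m/kN.
Compatibility — the spring shortens by R_Q/k under the reaction it provides: δ_0 − R_Q·δ_{QQ} = R_Q/k. With 1/k = 0.000172 m/kN, R_Q = δ_0 / (δ_{QQ} + 1/k) = 3.4088 / (0.029821 + 0.000172) = 113.7 kN.

R_Q = 113.7 kN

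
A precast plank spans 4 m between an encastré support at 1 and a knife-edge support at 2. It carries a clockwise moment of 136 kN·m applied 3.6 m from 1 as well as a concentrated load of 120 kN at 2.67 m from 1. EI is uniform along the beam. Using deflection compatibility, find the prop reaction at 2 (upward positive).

R_2 = 112.8 kN

Release the roller at 2. Primary structure: cantilever fixed at 1.
Downward deflection at the released point 2 due to the loads:
  clockwise couple 136 at a = 3.6: M₀a(2L − a)/(2EI) = 1077/EI
  point load 120 at a = 2.67: Pa²(3L − a)/(6EI) = 1330/EI
  δ_0 = 2407/EI
Flexibility coefficient — unit upward force at 2: δ_{22} = L³/(3EI) = 21.33/EI.
Compatibility at 2: δ_0 − R_2·δ_{22} = 0, so R_2 = 2407/21.33 = 112.8 kN.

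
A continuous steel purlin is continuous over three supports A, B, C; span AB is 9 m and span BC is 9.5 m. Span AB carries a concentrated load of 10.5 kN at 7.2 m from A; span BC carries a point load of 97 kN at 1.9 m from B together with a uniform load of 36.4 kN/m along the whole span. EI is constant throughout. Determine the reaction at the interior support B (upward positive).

R_B = 320.7 kN

Take M_B as the redundant. Released structure: two simple spans AB and BC with a hinge at B.
End slopes at the hinge B, treating each span as simply supported:
  span AB: point load 10.5 at a = 7.2: Pab(L + a)/(6LEI) = 40.82/EI
  span BC: point load 97 at a = 1.9: Pab(L + b)/(6LEI) = 420.2/EI
  span BC: UDL 36.4: wL³/(24EI) = 1300/EI
  relative rotation θ_0 = (40.82 + 1721)/EI = 1761/EI
A unit hogging moment at B produces rotation L₁/(3EI) + L₂/(3EI) = 6.167/EI.
Compatibility: M_B·(L₁+L₂)/(3EI) = θ_0, giving M_B = 285.6 kN·m (hogging).
Span AB, ΣM about A with M_B applied at B: R_B^{AB}·9 = 75.6 + 285.6, so R_B^{AB} = 40.14 kN and R_A = 10.5 − 40.14 = -29.64 kN.
Span BC, ΣM about C: R_B^{BC}·9.5 = 2380 + 285.6, so R_B^{BC} = 280.6 kN and R_C = 442.8 − 280.6 = 162.2 kN.
R_B = 40.14 + 280.6 = 320.7 kN.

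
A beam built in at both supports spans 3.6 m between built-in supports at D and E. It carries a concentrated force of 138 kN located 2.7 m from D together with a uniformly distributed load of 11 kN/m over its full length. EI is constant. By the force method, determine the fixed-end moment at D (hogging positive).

Release both end moments; the primary structure is a simply-supported span DE with redundants M_D and M_E.
On the primary (simply-supported) span, the end slopes from the loading are:
  at D: point load 138 at a = 2.7: Pab(L + b)/(6LEI) = 69.86/EI
  at E: point load 138 at a = 2.7: Pab(L + a)/(6LEI) = 97.81/EI
  at D: UDL 11: wL³/(24EI) = 21.38/EI
  at E: UDL 11: wL³/(24EI) = 21.38/EI
  θ_D0 = 91.25/EI,  θ_E0 = 119.2/EI
Flexibility coefficients: a unit moment at one end gives L/(3EI) there and L/(6EI) at the far end, so f₁₁ = f₂₂ = 1.2/EI and f₁₂ = f₂₁ = 0.6/EI.
Compatibility — zero rotation at each built-in end:
  1.2 M_D + 0.6 M_E = 91.25
  0.6 M_D + 1.2 M_E = 119.2
Solving the pair gives M_D = 35.17 kN·m and M_E = 81.74 kN·m (hogging).

M_D = 35.17 kN·m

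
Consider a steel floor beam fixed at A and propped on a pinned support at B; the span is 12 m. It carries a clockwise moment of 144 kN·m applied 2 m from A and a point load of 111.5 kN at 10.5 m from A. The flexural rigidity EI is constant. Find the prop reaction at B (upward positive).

Release the roller at B. Primary structure: cantilever fixed at A.
Deflection at B on the released cantilever, summing each load's contribution:
  clockwise couple 144 at a = 2: M₀a(2L − a)/(2EI) = 3168/EI
  point load 111.5 at a = 10.5: Pa²(3L − a)/(6EI) = 52245/EI
  δ_0 = 55413/EI
Flexibility coefficient — unit upward force at B: δ_{BB} = L³/(3EI) = 576/EI.
Compatibility at B: δ_0 − R_B·δ_{BB} = 0, so R_B = 55413/576 = 96.2 kN.

R_B = 96.2 kN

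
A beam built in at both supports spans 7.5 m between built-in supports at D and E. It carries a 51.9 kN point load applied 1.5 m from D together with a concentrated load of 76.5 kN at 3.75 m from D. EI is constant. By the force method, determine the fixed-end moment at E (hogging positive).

Release both end moments; the primary structure is a simply-supported span DE with redundants M_D and M_E.
End rotations of the released simple span under the applied load (×1/EI):
  at D: point load 51.9 at a = 1.5: Pab(L + b)/(6LEI) = 140.1/EI
  at E: point load 51.9 at a = 1.5: Pab(L + a)/(6LEI) = 93.42/EI
  at D: point load 76.5 at a = 3.75: Pab(L + b)/(6LEI) = 268.9/EI
  at E: point load 76.5 at a = 3.75: Pab(L + a)/(6LEI) = 268.9/EI
  θ_D0 = 409.1/EI,  θ_E0 = 362.4/EI
Flexibility coefficients: a unit moment at one end gives L/(3EI) there and L/(6EI) at the far end, so f₁₁ = f₂₂ = 2.5/EI and f₁₂ = f₂₁ = 1.25/EI.
Compatibility — zero rotation at each built-in end:
  2.5 M_D + 1.25 M_E = 409.1
  1.25 M_D + 2.5 M_E = 362.4
Solving the pair gives M_D = 121.5 kN·m and M_E = 84.17 kN·m (hogging).

M_E = 84.17 kN·m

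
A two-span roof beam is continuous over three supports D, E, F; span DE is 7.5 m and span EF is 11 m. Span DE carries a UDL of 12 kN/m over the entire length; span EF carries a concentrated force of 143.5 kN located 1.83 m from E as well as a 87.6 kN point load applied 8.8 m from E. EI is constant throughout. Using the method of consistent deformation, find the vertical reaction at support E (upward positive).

R_E = 228.9 kN

Release continuity at E by inserting a hinge; the redundant is the internal moment M_E. The primary structure is two simply-supported spans DE and EF.
Rotations at E on the released spans (each span's end-slope, ×1/EI):
  span DE: UDL 12: wL³/(24EI) = 210.9/EI
  span EF: point load 143.5 at a = 1.83: Pab(L + b)/(6LEI) = 735.9/EI
  span EF: point load 87.6 at a = 8.8: Pab(L + b)/(6LEI) = 339.2/EI
  relative rotation θ_0 = (210.9 + 1075)/EI = 1286/EI
A unit hogging moment at E produces rotation L₁/(3EI) + L₂/(3EI) = 6.167/EI.
Compatibility: M_E·(L₁+L₂)/(3EI) = θ_0, giving M_E = 208.5 kN·m (hogging).
Span DE, ΣM about D with M_E applied at E: R_E^{DE}·7.5 = 337.5 + 208.5, so R_E^{DE} = 72.81 kN and R_D = 90 − 72.81 = 17.19 kN.
Span EF, ΣM about F: R_E^{EF}·11 = 1509 + 208.5, so R_E^{EF} = 156.1 kN and R_F = 231.1 − 156.1 = 74.99 kN.
R_E = 72.81 + 156.1 = 228.9 kN.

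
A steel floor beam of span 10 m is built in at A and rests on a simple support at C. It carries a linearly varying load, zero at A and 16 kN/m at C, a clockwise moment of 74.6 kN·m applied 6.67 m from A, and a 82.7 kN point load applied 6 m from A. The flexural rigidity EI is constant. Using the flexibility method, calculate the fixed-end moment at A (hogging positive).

M_A = 207.4 kN·m

Choose R_C as the redundant. The primary structure is the cantilever fixed at A.
Downward deflection at the released point C due to the loads:
  triangular load, peak 16 at the free end: 11w₀L⁴/(120EI) = 14667/EI
  clockwise couple 74.6 at a = 6.67: M₀a(2L − a)/(2EI) = 3316/EI
  point load 82.7 at a = 6: Pa²(3L − a)/(6EI) = 11909/EI
  δ_0 = 29892/EI
Tip deflection under a unit load at C: L³/(3EI) = 333.3/EI.
The prop prevents deflection at C: R_C = δ_0/δ_{CC} = 29892/333.3 = 89.68 kN.
Moment equilibrium about A: M_A = Σ(load moments about A) − R_C·L = 1104 − 89.68×10 = 207.4 kN·m.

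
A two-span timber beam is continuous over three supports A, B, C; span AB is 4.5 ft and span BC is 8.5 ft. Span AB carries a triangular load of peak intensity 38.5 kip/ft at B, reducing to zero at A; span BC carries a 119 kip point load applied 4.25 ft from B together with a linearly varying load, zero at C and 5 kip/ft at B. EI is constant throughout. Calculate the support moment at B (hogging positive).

Take M_B as the redundant. Released structure: two simple spans AB and BC with a hinge at B.
End slopes at the hinge B, treating each span as simply supported:
  span AB: triangular load, peak 38.5: w₀L³/(45EI) = 77.96/EI
  span BC: point load 119 at a = 4.25: Pab(L + b)/(6LEI) = 537.4/EI
  span BC: triangular load, peak 5: w₀L³/(45EI) = 68.24/EI
  relative rotation θ_0 = (77.96 + 605.6)/EI = 683.6/EI
A unit hogging moment at B produces rotation L₁/(3EI) + L₂/(3EI) = 4.333/EI.
Slope continuity at B: θ_0 = M_B·4.333/EI, so M_B = 683.6/4.333 = 157.7 kip·ft (hogging).

M_B = 157.7 kip·ft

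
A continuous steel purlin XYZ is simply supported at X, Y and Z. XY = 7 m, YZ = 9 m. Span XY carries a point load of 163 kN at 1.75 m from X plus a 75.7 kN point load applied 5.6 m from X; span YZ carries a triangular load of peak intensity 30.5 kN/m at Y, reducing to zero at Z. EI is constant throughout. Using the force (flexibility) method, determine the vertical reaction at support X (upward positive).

Insert a hinge at Y; M_Y is the redundant, and each span becomes simply supported.
End slopes at the hinge Y, treating each span as simply supported:
  span XY: point load 163 at a = 1.75: Pab(L + a)/(6LEI) = 312/EI
  span XY: point load 75.7 at a = 5.6: Pab(L + a)/(6LEI) = 178/EI
  span YZ: triangular load, peak 30.5: w₀L³/(45EI) = 494.1/EI
  relative rotation θ_0 = (490 + 494.1)/EI = 984.1/EI
A unit hogging moment at Y produces rotation L₁/(3EI) + L₂/(3EI) = 5.333/EI.
Compatibility: M_Y·(L₁+L₂)/(3EI) = θ_0, giving M_Y = 184.5 kN·m (hogging).
Span XY, ΣM about X with M_Y applied at Y: R_Y^{XY}·7 = 709.2 + 184.5, so R_Y^{XY} = 127.7 kN and R_X = 238.7 − 127.7 = 111 kN.

R_X = 111 kN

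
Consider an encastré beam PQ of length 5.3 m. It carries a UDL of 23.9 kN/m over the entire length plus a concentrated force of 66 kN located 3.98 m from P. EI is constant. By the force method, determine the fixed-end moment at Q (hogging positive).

M_Q = 105.1 kN·m

Take the two fixed-end moments M_P, M_Q as redundants; the released structure is the simple span PQ.
Simple-span end rotations at P and Q under the given loads:
  at P: UDL 23.9: wL³/(24EI) = 148.3/EI
  at Q: UDL 23.9: wL³/(24EI) = 148.3/EI
  at P: point load 66 at a = 3.98: Pab(L + b)/(6LEI) = 72.18/EI
  at Q: point load 66 at a = 3.98: Pab(L + a)/(6LEI) = 101.2/EI
  θ_P0 = 220.4/EI,  θ_Q0 = 249.4/EI
Flexibility coefficients: a unit moment at one end gives L/(3EI) there and L/(6EI) at the far end, so f₁₁ = f₂₂ = 1.767/EI and f₁₂ = f₂₁ = 0.8833/EI.
Compatibility — zero rotation at each built-in end:
  1.767 M_P + 0.8833 M_Q = 220.4
  0.8833 M_P + 1.767 M_Q = 249.4
Solving the pair gives M_P = 72.24 kN·m and M_Q = 105.1 kN·m (hogging).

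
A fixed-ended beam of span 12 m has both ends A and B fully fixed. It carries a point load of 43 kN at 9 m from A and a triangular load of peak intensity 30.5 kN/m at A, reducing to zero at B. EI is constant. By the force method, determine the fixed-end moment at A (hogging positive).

M_A = 243.8 kN·m

Release both end moments; the primary structure is a simply-supported span AB with redundants M_A and M_B.
End rotations of the released simple span under the applied load (×1/EI):
  at A: point load 43 at a = 9: Pab(L + b)/(6LEI) = 241.9/EI
  at B: point load 43 at a = 9: Pab(L + a)/(6LEI) = 338.6/EI
  at A: triangular load, peak 30.5: w₀L³/(45EI) = 1171/EI
  at B: triangular load, peak 30.5: 7w₀L³/(360EI) = 1025/EI
  θ_A0 = 1413/EI,  θ_B0 = 1363/EI
Flexibility coefficients: a unit moment at one end gives L/(3EI) there and L/(6EI) at the far end, so f₁₁ = f₂₂ = 4/EI and f₁₂ = f₂₁ = 2/EI.
Compatibility — zero rotation at each built-in end:
  4 M_A + 2 M_B = 1413
  2 M_A + 4 M_B = 1363
Solving the pair gives M_A = 243.8 kN·m and M_B = 219 kN·m (hogging).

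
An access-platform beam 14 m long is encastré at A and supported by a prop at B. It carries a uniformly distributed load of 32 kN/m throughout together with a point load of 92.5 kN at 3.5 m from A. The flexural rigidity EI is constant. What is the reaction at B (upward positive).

Choose R_B as the redundant. The primary structure is the cantilever fixed at A.
Deflection at B on the released cantilever, summing each load's contribution:
  UDL 32: wL⁴/(8EI) = 153664/EI
  point load 92.5 at a = 3.5: Pa²(3L − a)/(6EI) = 7271/EI
  δ_0 = 160935/EI
Tip deflection under a unit load at B: L³/(3EI) = 914.7/EI.
Compatibility at B: δ_0 − R_B·δ_{BB} = 0, so R_B = 160935/914.7 = 175.9 kN.

R_B = 175.9 kN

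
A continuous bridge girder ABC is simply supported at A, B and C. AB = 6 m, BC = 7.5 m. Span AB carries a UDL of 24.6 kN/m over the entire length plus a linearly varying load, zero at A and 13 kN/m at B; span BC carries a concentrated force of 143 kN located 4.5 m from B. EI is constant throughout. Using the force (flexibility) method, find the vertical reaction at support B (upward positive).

R_B = 205.9 kN

Take M_B as the redundant. Released structure: two simple spans AB and BC with a hinge at B.
End slopes at the hinge B, treating each span as simply supported:
  span AB: UDL 24.6: wL³/(24EI) = 221.4/EI
  span AB: triangular load, peak 13: w₀L³/(45EI) = 62.4/EI
  span BC: point load 143 at a = 4.5: Pab(L + b)/(6LEI) = 450.4/EI
  relative rotation θ_0 = (283.8 + 450.4)/EI = 734.2/EI
A unit hogging moment at B produces rotation L₁/(3EI) + L₂/(3EI) = 4.5/EI.
Slope continuity at B: θ_0 = M_B·4.5/EI, so M_B = 734.2/4.5 = 163.2 kN·m (hogging).
Span AB, ΣM about A with M_B applied at B: R_B^{AB}·6 = 598.8 + 163.2, so R_B^{AB} = 127 kN and R_A = 186.6 − 127 = 59.61 kN.
Span BC, ΣM about C: R_B^{BC}·7.5 = 429 + 163.2, so R_B^{BC} = 78.96 kN and R_C = 143 − 78.96 = 64.04 kN.
R_B = 127 + 78.96 = 205.9 kN.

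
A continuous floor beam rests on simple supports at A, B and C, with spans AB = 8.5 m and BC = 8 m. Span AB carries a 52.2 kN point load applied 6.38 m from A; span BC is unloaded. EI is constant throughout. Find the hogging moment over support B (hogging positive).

M_B = 37.45 kN·m

Release continuity at B by inserting a hinge; the redundant is the internal moment M_B. The primary structure is two simply-supported spans AB and BC.
End slopes at the hinge B, treating each span as simply supported:
  span AB: point load 52.2 at a = 6.38: Pab(L + a)/(6LEI) = 206/EI
  relative rotation θ_0 = (206 + 0)/EI = 206/EI
A unit hogging moment at B produces rotation L₁/(3EI) + L₂/(3EI) = 5.5/EI.
Compatibility: M_B·(L₁+L₂)/(3EI) = θ_0, giving M_B = 37.45 kN·m (hogging).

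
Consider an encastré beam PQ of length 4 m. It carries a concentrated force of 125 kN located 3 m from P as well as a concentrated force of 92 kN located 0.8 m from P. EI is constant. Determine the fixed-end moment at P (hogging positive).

Release both end moments; the primary structure is a simply-supported span PQ with redundants M_P and M_Q.
End rotations of the released simple span under the applied load (×1/EI):
  at P: point load 125 at a = 3: Pab(L + b)/(6LEI) = 78.12/EI
  at Q: point load 125 at a = 3: Pab(L + a)/(6LEI) = 109.4/EI
  at P: point load 92 at a = 0.8: Pab(L + b)/(6LEI) = 70.66/EI
  at Q: point load 92 at a = 0.8: Pab(L + a)/(6LEI) = 47.1/EI
  θ_P0 = 148.8/EI,  θ_Q0 = 156.5/EI
Flexibility coefficients: a unit moment at one end gives L/(3EI) there and L/(6EI) at the far end, so f₁₁ = f₂₂ = 1.333/EI and f₁₂ = f₂₁ = 0.6667/EI.
Compatibility — zero rotation at each built-in end:
  1.333 M_P + 0.6667 M_Q = 148.8
  0.6667 M_P + 1.333 M_Q = 156.5
Solving the pair gives M_P = 70.54 kN·m and M_Q = 82.09 kN·m (hogging).

M_P = 70.54 kN·m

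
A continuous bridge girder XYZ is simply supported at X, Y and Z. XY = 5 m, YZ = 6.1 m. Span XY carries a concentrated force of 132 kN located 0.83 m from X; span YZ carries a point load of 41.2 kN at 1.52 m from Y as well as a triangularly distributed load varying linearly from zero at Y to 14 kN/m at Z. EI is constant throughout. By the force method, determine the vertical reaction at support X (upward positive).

Insert a hinge at Y; M_Y is the redundant, and each span becomes simply supported.
Discontinuity in slope at Y on the released structure — sum the simple-span end rotations:
  span XY: point load 132 at a = 0.83: Pab(L + a)/(6LEI) = 88.78/EI
  span YZ: point load 41.2 at a = 1.52: Pab(L + b)/(6LEI) = 83.69/EI
  span YZ: triangular load, peak 14: 7w₀L³/(360EI) = 61.79/EI
  relative rotation θ_0 = (88.78 + 145.5)/EI = 234.3/EI
A unit hogging moment at Y produces rotation L₁/(3EI) + L₂/(3EI) = 3.7/EI.
Compatibility: M_Y·(L₁+L₂)/(3EI) = θ_0, giving M_Y = 63.32 kN·m (hogging).
Span XY, ΣM about X with M_Y applied at Y: R_Y^{XY}·5 = 109.6 + 63.32, so R_Y^{XY} = 34.58 kN and R_X = 132 − 34.58 = 97.42 kN.

R_X = 97.42 kN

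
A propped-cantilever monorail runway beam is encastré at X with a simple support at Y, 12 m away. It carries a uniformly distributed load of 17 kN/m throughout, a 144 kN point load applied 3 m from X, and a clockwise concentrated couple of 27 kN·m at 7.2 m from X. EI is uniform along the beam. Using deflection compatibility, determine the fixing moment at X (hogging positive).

Release the roller at Y. Primary structure: cantilever fixed at X.
Downward deflection at the released point Y due to the loads:
  UDL 17: wL⁴/(8EI) = 44064/EI
  point load 144 at a = 3: Pa²(3L − a)/(6EI) = 7128/EI
  clockwise couple 27 at a = 7.2: M₀a(2L − a)/(2EI) = 1633/EI
  δ_0 = 52825/EI
Flexibility coefficient — unit upward force at Y: δ_{YY} = L³/(3EI) = 576/EI.
Compatibility at Y: δ_0 − R_Y·δ_{YY} = 0, so R_Y = 52825/576 = 91.71 kN.
Moment equilibrium about X: M_X = Σ(load moments about X) − R_Y·L = 1683 − 91.71×12 = 582.5 kN·m.

M_X = 582.5 kN·m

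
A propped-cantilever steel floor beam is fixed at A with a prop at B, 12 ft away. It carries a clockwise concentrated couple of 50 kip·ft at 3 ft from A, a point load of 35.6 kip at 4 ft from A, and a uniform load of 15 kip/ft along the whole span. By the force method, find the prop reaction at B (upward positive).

R_B = 75.51 kip

Remove the prop at B; the released (primary) structure is a cantilever built in at A.
Free-end deflection of the primary structure under the applied loading (downward +):
  clockwise couple 50 at a = 3: M₀a(2L − a)/(2EI) = 1575/EI
  point load 35.6 at a = 4: Pa²(3L − a)/(6EI) = 3038/EI
  UDL 15: wL⁴/(8EI) = 38880/EI
  δ_0 = 43493/EI
Tip deflection under a unit load at B: L³/(3EI) = 576/EI.
The prop prevents deflection at B: R_B = δ_0/δ_{BB} = 43493/576 = 75.51 kip.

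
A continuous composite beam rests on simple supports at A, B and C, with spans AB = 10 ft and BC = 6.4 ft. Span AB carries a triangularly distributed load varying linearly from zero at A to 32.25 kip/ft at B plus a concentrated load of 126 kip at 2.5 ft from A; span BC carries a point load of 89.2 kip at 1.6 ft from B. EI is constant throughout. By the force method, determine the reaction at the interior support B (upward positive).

R_B = 271.9 kip

Take M_B as the redundant. Released structure: two simple spans AB and BC with a hinge at B.
End slopes at the hinge B, treating each span as simply supported:
  span AB: triangular load, peak 32.25: w₀L³/(45EI) = 716.7/EI
  span AB: point load 126 at a = 2.5: Pab(L + a)/(6LEI) = 492.2/EI
  span BC: point load 89.2 at a = 1.6: Pab(L + b)/(6LEI) = 199.8/EI
  relative rotation θ_0 = (1209 + 199.8)/EI = 1409/EI
A unit hogging moment at B produces rotation L₁/(3EI) + L₂/(3EI) = 5.467/EI.
Compatibility: M_B·(L₁+L₂)/(3EI) = θ_0, giving M_B = 257.7 kip·ft (hogging).
Span AB, ΣM about A with M_B applied at B: R_B^{AB}·10 = 1390 + 257.7, so R_B^{AB} = 164.8 kip and R_A = 287.2 − 164.8 = 122.5 kip.
Span BC, ΣM about C: R_B^{BC}·6.4 = 428.2 + 257.7, so R_B^{BC} = 107.2 kip and R_C = 89.2 − 107.2 = -17.96 kip.
R_B = 164.8 + 107.2 = 271.9 kip.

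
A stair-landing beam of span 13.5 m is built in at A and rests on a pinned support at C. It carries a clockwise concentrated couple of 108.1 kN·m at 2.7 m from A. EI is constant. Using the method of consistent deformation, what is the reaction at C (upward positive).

R_C = 4.324 kN

Take the reaction at C as the redundant and release it; the primary structure is a cantilever fixed at A.
Primary-structure tip deflection at C by superposition:
  clockwise couple 108.1 at a = 2.7: M₀a(2L − a)/(2EI) = 3546/EI
Flexibility coefficient — unit upward force at C: δ_{CC} = L³/(3EI) = 820.1/EI.
The prop prevents deflection at C: R_C = δ_0/δ_{CC} = 3546/820.1 = 4.324 kN.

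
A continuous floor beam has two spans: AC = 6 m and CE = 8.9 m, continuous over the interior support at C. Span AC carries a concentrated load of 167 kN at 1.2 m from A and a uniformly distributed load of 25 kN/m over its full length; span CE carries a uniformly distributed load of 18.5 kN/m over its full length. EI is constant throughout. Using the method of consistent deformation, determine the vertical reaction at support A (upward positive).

R_A = 176.4 kN

Take M_C as the redundant. Released structure: two simple spans AC and CE with a hinge at C.
End slopes at the hinge C, treating each span as simply supported:
  span AC: point load 167 at a = 1.2: Pab(L + a)/(6LEI) = 192.4/EI
  span AC: UDL 25: wL³/(24EI) = 225/EI
  span CE: UDL 18.5: wL³/(24EI) = 543.4/EI
  relative rotation θ_0 = (417.4 + 543.4)/EI = 960.8/EI
A unit hogging moment at C produces rotation L₁/(3EI) + L₂/(3EI) = 4.967/EI.
Slope continuity at C: θ_0 = M_C·4.967/EI, so M_C = 960.8/4.967 = 193.4 kN·m (hogging).
Span AC, ΣM about A with M_C applied at C: R_C^{AC}·6 = 650.4 + 193.4, so R_C^{AC} = 140.6 kN and R_A = 317 − 140.6 = 176.4 kN.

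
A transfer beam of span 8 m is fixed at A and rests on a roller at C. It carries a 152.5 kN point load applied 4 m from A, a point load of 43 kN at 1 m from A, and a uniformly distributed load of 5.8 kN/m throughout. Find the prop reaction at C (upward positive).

R_C = 66.02 kN

Release the roller at C. Primary structure: cantilever fixed at A.
Primary-structure tip deflection at C by superposition:
  point load 152.5 at a = 4: Pa²(3L − a)/(6EI) = 8133/EI
  point load 43 at a = 1: Pa²(3L − a)/(6EI) = 164.8/EI
  UDL 5.8: wL⁴/(8EI) = 2970/EI
  δ_0 = 11268/EI
Flexibility coefficient — unit upward force at C: δ_{CC} = L³/(3EI) = 170.7/EI.
The prop prevents deflection at C: R_C = δ_0/δ_{CC} = 11268/170.7 = 66.02 kN.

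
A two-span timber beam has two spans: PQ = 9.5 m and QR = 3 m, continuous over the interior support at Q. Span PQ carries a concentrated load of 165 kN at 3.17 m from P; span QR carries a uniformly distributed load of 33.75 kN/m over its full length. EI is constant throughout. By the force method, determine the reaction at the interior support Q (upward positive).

Insert a hinge at Q; M_Q is the redundant, and each span becomes simply supported.
Rotations at Q on the released spans (each span's end-slope, ×1/EI):
  span PQ: point load 165 at a = 3.17: Pab(L + a)/(6LEI) = 736/EI
  span QR: UDL 33.75: wL³/(24EI) = 37.97/EI
  relative rotation θ_0 = (736 + 37.97)/EI = 773.9/EI
A unit hogging moment at Q produces rotation L₁/(3EI) + L₂/(3EI) = 4.167/EI.
Slope continuity at Q: θ_0 = M_Q·4.167/EI, so M_Q = 773.9/4.167 = 185.7 kN·m (hogging).
Span PQ, ΣM about P with M_Q applied at Q: R_Q^{PQ}·9.5 = 523 + 185.7, so R_Q^{PQ} = 74.61 kN and R_P = 165 − 74.61 = 90.39 kN.
Span QR, ΣM about R: R_Q^{QR}·3 = 151.9 + 185.7, so R_Q^{QR} = 112.5 kN and R_R = 101.2 − 112.5 = -11.29 kN.
R_Q = 74.61 + 112.5 = 187.1 kN.

R_Q = 187.1 kN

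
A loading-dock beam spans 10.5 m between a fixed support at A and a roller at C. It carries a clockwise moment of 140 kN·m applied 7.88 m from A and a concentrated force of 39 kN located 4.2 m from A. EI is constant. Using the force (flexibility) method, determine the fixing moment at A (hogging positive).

Remove the prop at C; the released (primary) structure is a cantilever built in at A.
Downward deflection at the released point C due to the loads:
  clockwise couple 140 at a = 7.88: M₀a(2L − a)/(2EI) = 7237/EI
  point load 39 at a = 4.2: Pa²(3L − a)/(6EI) = 3130/EI
  δ_0 = 10367/EI
Flexibility coefficient — unit upward force at C: δ_{CC} = L³/(3EI) = 385.9/EI.
Compatibility at C: δ_0 − R_C·δ_{CC} = 0, so R_C = 10367/385.9 = 26.87 kN.
Moment equilibrium about A: M_A = Σ(load moments about A) − R_C·L = 303.8 − 26.87×10.5 = 21.7 kN·m.

M_A = 21.7 kN·m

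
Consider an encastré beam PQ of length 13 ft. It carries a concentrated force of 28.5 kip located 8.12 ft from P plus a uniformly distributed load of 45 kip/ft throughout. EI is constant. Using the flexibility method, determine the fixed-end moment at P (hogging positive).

Release both end moments; the primary structure is a simply-supported span PQ with redundants M_P and M_Q.
Simple-span end rotations at P and Q under the given loads:
  at P: point load 28.5 at a = 8.12: Pab(L + b)/(6LEI) = 258.9/EI
  at Q: point load 28.5 at a = 8.12: Pab(L + a)/(6LEI) = 305.8/EI
  at P: UDL 45: wL³/(24EI) = 4119/EI
  at Q: UDL 45: wL³/(24EI) = 4119/EI
  θ_P0 = 4378/EI,  θ_Q0 = 4425/EI
Flexibility coefficients: a unit moment at one end gives L/(3EI) there and L/(6EI) at the far end, so f₁₁ = f₂₂ = 4.333/EI and f₁₂ = f₂₁ = 2.167/EI.
Compatibility — zero rotation at each built-in end:
  4.333 M_P + 2.167 M_Q = 4378
  2.167 M_P + 4.333 M_Q = 4425
Solving the pair gives M_P = 666.4 kip·ft and M_Q = 688 kip·ft (hogging).

M_P = 666.4 kip·ft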